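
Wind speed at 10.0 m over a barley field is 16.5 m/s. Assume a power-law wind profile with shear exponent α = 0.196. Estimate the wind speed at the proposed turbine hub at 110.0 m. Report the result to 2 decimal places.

Power-law profile: V₂ = V₁ · (z₂/z₁)^α
V₂ = 16.5 × (110.0/10.0)^0.196 = 16.5 × (11.0000)^0.196
    = 16.5 × 1.6000 = 26.3996 m/s

26.40 m/s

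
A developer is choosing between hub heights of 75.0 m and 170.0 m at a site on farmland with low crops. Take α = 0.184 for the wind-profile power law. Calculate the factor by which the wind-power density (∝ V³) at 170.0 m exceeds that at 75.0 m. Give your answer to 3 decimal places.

Speed ratio: V_B/V_A = (z_B/z_A)^α = (170.0/75.0)^0.184 = (2.2667)^0.184 = 1.16250
Power-density ratio: P_B/P_A = (V_B/V_A)³ = (1.16250)³ = 1.57099

1.571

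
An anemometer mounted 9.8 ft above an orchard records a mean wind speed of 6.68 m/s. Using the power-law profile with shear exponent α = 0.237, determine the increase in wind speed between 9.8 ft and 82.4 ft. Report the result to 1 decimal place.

Power law: V₂ = V₁ · (z₂/z₁)^α = 6.68 × (8.4082)^0.237 = 11.0645 m/s
ΔV = 11.0645 − 6.68 = 4.3845 m/s

4.4 m/s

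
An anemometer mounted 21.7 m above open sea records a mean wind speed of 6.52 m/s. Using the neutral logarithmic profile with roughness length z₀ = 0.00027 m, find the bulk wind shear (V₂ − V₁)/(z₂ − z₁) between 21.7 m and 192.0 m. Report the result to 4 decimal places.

Log law: V₂ = V₁ · ln(z₂/z₀)/ln(z₁/z₀) = 6.52 × 13.4746/11.2944 = 7.7786 m/s
ΔV/Δz = (7.7786 − 6.52)/(192.0 − 21.7) = 1.2586/170.3000 = 0.00739 m/s/m

0.0074 m/s/m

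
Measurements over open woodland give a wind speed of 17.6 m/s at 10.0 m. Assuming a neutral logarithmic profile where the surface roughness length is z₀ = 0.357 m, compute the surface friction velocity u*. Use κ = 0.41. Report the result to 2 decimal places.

Log law: V(z) = (u*/κ) · ln(z/z₀) ⇒ u* = κ · V / ln(z/z₀)
u* = 0.41 × 17.6 / ln(10.0/0.357) = 0.41 × 17.6 / 3.3326
   = 7.2160 / 3.3326 = 2.1653 m/s

u* ≈ 2.17 m/s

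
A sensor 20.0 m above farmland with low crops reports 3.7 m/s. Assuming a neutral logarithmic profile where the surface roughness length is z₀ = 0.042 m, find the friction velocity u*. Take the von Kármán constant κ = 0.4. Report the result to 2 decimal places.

Log law: V(z) = (u*/κ) · ln(z/z₀) ⇒ u* = κ · V / ln(z/z₀)
u* = 0.4 × 3.7 / ln(20.0/0.042) = 0.4 × 3.7 / 6.1658
   = 1.4800 / 6.1658 = 0.2400 m/s

u* ≈ 0.24 m/s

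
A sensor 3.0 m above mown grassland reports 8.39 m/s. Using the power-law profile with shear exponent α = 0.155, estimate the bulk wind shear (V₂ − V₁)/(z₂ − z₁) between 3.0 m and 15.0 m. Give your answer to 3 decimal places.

Power law: V₂ = V₁ · (z₂/z₁)^α = 8.39 × (5.0000)^0.155 = 10.7672 m/s
ΔV/Δz = (10.7672 − 8.39)/(15.0 − 3.0) = 2.3772/12.0000 = 0.19810 m/s/m

0.198 m/s/m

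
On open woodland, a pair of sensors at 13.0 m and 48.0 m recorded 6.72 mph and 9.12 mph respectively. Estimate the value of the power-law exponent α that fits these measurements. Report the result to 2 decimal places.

α ≈ 0.23

Power law: V₂/V₁ = (z₂/z₁)^α ⇒ α = ln(V₂/V₁) / ln(z₂/z₁)
α = ln(9.12/6.72) / ln(48.0/13.0) = ln(1.3571) / ln(3.6923)
  = 0.30538 / 1.30625 = 0.23378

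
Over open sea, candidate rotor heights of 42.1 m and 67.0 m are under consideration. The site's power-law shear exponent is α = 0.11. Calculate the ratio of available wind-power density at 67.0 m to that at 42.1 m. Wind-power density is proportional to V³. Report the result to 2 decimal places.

1.17

Speed ratio: V_B/V_A = (z_B/z_A)^α = (67.0/42.1)^0.11 = (1.5914)^0.11 = 1.05244
Power-density ratio: P_B/P_A = (V_B/V_A)³ = (1.05244)³ = 1.16571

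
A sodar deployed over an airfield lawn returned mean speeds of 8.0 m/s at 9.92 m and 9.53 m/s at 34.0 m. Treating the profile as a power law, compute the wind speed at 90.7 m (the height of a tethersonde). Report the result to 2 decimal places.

10.96 m/s

First find α: α = ln(V₂/V₁)/ln(z₂/z₁) = ln(9.53/8.0)/ln(34.0/9.92) = 0.17500/1.23181 = 0.1421
Extrapolate from 34.0 m to 90.7 m: V₃ = 9.53 × (90.7/34.0)^0.1421 = 9.53 × 1.1496 = 10.9555 m/s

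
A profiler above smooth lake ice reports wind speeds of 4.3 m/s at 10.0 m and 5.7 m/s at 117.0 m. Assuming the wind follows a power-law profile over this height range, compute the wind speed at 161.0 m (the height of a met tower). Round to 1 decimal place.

5.9 m/s

First find α: α = ln(V₂/V₁)/ln(z₂/z₁) = ln(5.7/4.3)/ln(117.0/10.0) = 0.28185/2.45959 = 0.1146
Extrapolate from 117.0 m to 161.0 m: V₃ = 5.7 × (161.0/117.0)^0.1146 = 5.7 × 1.0373 = 5.9124 m/s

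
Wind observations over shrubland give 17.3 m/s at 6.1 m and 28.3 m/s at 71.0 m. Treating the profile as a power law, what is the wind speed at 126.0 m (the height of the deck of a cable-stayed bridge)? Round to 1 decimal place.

31.7 m/s

First find α: α = ln(V₂/V₁)/ln(z₂/z₁) = ln(28.3/17.3)/ln(71.0/6.1) = 0.49216/2.45439 = 0.2005
Extrapolate from 71.0 m to 126.0 m: V₃ = 28.3 × (126.0/71.0)^0.2005 = 28.3 × 1.1219 = 31.7496 m/s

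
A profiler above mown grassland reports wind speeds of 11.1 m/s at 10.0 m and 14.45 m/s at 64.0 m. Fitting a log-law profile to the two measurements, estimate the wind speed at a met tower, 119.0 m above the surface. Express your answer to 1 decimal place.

Log law: V ∝ ln(z/z₀). From the pair, with r = V₁/V₂ = 0.76817,
ln z₀ = (ln z₁ − r·ln z₂)/(1 − r) = (2.3026 − 0.76817×4.1589)/0.23183 = -3.8481 → z₀ = 0.02132 m
V₃ = V₁ · ln(z₃/z₀)/ln(z₁/z₀) = 11.1 × 8.6273/6.1507 = 15.5693 m/s

15.6 m/s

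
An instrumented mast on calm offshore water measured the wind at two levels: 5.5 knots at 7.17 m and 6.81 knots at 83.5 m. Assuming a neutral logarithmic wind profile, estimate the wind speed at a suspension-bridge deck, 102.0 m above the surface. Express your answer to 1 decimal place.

Log law: V ∝ ln(z/z₀). From the pair, with r = V₁/V₂ = 0.80764,
ln z₀ = (ln z₁ − r·ln z₂)/(1 − r) = (1.9699 − 0.80764×4.4248)/0.19236 = -8.3371 → z₀ = 0.0002395 m
V₃ = V₁ · ln(z₃/z₀)/ln(z₁/z₀) = 5.5 × 12.9621/10.3070 = 6.9168 knots

6.9 knots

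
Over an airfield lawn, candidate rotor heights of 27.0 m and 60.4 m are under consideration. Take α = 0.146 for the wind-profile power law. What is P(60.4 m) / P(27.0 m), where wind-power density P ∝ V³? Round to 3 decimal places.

Speed ratio: V_B/V_A = (z_B/z_A)^α = (60.4/27.0)^0.146 = (2.2370)^0.146 = 1.12474
Power-density ratio: P_B/P_A = (V_B/V_A)³ = (1.12474)³ = 1.42284

1.423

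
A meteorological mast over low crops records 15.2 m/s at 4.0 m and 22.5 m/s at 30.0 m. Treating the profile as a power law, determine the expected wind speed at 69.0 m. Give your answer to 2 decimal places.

First find α: α = ln(V₂/V₁)/ln(z₂/z₁) = ln(22.5/15.2)/ln(30.0/4.0) = 0.39222/2.01490 = 0.1947
Extrapolate from 30.0 m to 69.0 m: V₃ = 22.5 × (69.0/30.0)^0.1947 = 22.5 × 1.1760 = 26.4604 m/s

26.46 m/s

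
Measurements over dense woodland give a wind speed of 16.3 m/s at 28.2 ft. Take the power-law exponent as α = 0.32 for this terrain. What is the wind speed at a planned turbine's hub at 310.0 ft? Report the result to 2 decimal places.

Power-law profile: V₂ = V₁ · (z₂/z₁)^α
V₂ = 16.3 × (310.0/28.2)^0.32 = 16.3 × (10.9929)^0.32
    = 16.3 × 2.1536 = 35.1030 m/s

35.10 m/s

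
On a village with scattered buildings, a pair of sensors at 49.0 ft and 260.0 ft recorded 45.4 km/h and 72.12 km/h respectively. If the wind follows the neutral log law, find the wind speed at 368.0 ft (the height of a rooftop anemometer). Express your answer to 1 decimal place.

77.7 km/h

Log law: V ∝ ln(z/z₀). From the pair, with r = V₁/V₂ = 0.62951,
ln z₀ = (ln z₁ − r·ln z₂)/(1 − r) = (3.8918 − 0.62951×5.5607)/0.37049 = 1.0563 → z₀ = 2.876 ft
V₃ = V₁ · ln(z₃/z₀)/ln(z₁/z₀) = 45.4 × 4.8518/2.8356 = 77.6822 km/h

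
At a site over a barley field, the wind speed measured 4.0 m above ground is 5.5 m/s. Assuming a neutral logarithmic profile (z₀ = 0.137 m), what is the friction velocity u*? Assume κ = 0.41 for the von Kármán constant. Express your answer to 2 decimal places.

u* ≈ 0.67 m/s

Log law: V(z) = (u*/κ) · ln(z/z₀) ⇒ u* = κ · V / ln(z/z₀)
u* = 0.41 × 5.5 / ln(4.0/0.137) = 0.41 × 5.5 / 3.3741
   = 2.2550 / 3.3741 = 0.6683 m/s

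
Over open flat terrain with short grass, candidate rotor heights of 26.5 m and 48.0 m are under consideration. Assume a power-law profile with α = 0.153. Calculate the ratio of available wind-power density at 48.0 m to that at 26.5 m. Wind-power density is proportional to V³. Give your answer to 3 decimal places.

1.313

Speed ratio: V_B/V_A = (z_B/z_A)^α = (48.0/26.5)^0.153 = (1.8113)^0.153 = 1.09515
Power-density ratio: P_B/P_A = (V_B/V_A)³ = (1.09515)³ = 1.31347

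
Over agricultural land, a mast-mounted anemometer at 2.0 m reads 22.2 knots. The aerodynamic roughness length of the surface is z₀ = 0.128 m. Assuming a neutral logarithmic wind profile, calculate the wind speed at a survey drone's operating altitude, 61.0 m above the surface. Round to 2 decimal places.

49.80 knots

Log law: V(z) ∝ ln(z/z₀), so V₂/V₁ = ln(z₂/z₀) / ln(z₁/z₀).
ln(61.0/0.128) = 6.1666, ln(2.0/0.128) = 2.7489
V₂ = 22.2 × 6.1666/2.7489 = 22.2 × 2.2433 = 49.8017 knots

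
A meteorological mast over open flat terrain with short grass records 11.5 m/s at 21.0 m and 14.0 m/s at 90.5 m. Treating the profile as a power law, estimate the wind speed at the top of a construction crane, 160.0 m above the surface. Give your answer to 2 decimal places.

First find α: α = ln(V₂/V₁)/ln(z₂/z₁) = ln(14.0/11.5)/ln(90.5/21.0) = 0.19671/1.46083 = 0.1347
Extrapolate from 90.5 m to 160.0 m: V₃ = 14.0 × (160.0/90.5)^0.1347 = 14.0 × 1.0798 = 15.1165 m/s

15.12 m/s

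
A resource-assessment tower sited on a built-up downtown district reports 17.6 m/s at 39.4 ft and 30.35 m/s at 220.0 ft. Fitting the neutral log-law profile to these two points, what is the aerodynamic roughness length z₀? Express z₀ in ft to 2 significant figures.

Log law: V(z) ∝ ln(z/z₀). With r = V₁/V₂ = 17.6/30.35 = 0.57990,
r · ln(z₂/z₀) = ln(z₁/z₀) ⇒ ln z₀ = (ln z₁ − r·ln z₂)/(1 − r)
ln z₀ = (3.67377 − 0.57990×5.39363) / 0.42010 = 1.2997
z₀ = exp(1.2997) = 3.668 ft

z₀ ≈ 3.7 ft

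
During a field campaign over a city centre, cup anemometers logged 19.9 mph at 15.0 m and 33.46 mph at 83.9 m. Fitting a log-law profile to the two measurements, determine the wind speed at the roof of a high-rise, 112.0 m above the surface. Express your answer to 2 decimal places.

35.74 mph

Log law: V ∝ ln(z/z₀). From the pair, with r = V₁/V₂ = 0.59474,
ln z₀ = (ln z₁ − r·ln z₂)/(1 − r) = (2.7081 − 0.59474×4.4296)/0.40526 = 0.1815 → z₀ = 1.199 m
V₃ = V₁ · ln(z₃/z₀)/ln(z₁/z₀) = 19.9 × 4.5369/2.5265 = 35.7353 mph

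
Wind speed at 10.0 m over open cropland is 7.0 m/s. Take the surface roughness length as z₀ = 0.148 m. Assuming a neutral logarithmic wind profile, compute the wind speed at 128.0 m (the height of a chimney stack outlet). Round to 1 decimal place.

Log law: V(z) ∝ ln(z/z₀), so V₂/V₁ = ln(z₂/z₀) / ln(z₁/z₀).
ln(128.0/0.148) = 6.7626, ln(10.0/0.148) = 4.2131
V₂ = 7.0 × 6.7626/4.2131 = 7.0 × 1.6051 = 11.2358 m/s

11.2 m/s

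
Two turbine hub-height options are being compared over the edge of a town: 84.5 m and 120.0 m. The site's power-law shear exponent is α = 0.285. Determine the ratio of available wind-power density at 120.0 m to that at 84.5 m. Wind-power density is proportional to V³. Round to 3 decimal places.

1.350

Speed ratio: V_B/V_A = (z_B/z_A)^α = (120.0/84.5)^0.285 = (1.4201)^0.285 = 1.10513
Power-density ratio: P_B/P_A = (V_B/V_A)³ = (1.10513)³ = 1.34970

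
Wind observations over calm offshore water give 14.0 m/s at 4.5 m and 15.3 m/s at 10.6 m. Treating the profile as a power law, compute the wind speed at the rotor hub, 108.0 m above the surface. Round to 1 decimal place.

First find α: α = ln(V₂/V₁)/ln(z₂/z₁) = ln(15.3/14.0)/ln(10.6/4.5) = 0.08880/0.85678 = 0.1036
Extrapolate from 10.6 m to 108.0 m: V₃ = 15.3 × (108.0/10.6)^0.1036 = 15.3 × 1.2720 = 19.4613 m/s

19.5 m/s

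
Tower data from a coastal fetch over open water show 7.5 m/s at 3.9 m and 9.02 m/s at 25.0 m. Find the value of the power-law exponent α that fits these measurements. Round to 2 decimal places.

α ≈ 0.10

Power law: V₂/V₁ = (z₂/z₁)^α ⇒ α = ln(V₂/V₁) / ln(z₂/z₁)
α = ln(9.02/7.5) / ln(25.0/3.9) = ln(1.2027) / ln(6.4103)
  = 0.18454 / 1.85790 = 0.09933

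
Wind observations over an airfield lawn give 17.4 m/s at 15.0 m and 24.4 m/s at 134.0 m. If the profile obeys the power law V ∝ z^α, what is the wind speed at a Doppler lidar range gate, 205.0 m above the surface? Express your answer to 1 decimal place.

First find α: α = ln(V₂/V₁)/ln(z₂/z₁) = ln(24.4/17.4)/ln(134.0/15.0) = 0.33811/2.18979 = 0.1544
Extrapolate from 134.0 m to 205.0 m: V₃ = 24.4 × (205.0/134.0)^0.1544 = 24.4 × 1.0679 = 26.0556 m/s

26.1 m/s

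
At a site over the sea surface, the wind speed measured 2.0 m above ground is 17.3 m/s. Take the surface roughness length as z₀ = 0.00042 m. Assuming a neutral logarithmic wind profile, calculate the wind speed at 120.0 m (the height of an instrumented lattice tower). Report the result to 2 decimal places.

25.66 m/s

Log law: V(z) ∝ ln(z/z₀), so V₂/V₁ = ln(z₂/z₀) / ln(z₁/z₀).
ln(120.0/0.00042) = 12.5627, ln(2.0/0.00042) = 8.4684
V₂ = 17.3 × 12.5627/8.4684 = 17.3 × 1.4835 = 25.6643 m/s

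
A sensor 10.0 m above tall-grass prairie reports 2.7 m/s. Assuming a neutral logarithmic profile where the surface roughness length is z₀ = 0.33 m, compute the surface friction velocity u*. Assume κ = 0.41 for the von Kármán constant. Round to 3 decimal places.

u* ≈ 0.325 m/s

Log law: V(z) = (u*/κ) · ln(z/z₀) ⇒ u* = κ · V / ln(z/z₀)
u* = 0.41 × 2.7 / ln(10.0/0.33) = 0.41 × 2.7 / 3.4112
   = 1.1070 / 3.4112 = 0.3245 m/s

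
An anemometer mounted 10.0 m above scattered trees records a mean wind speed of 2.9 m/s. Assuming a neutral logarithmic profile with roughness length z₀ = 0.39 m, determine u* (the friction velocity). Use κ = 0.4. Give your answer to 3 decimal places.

Log law: V(z) = (u*/κ) · ln(z/z₀) ⇒ u* = κ · V / ln(z/z₀)
u* = 0.4 × 2.9 / ln(10.0/0.39) = 0.4 × 2.9 / 3.2442
   = 1.1600 / 3.2442 = 0.3576 m/s

u* ≈ 0.358 m/s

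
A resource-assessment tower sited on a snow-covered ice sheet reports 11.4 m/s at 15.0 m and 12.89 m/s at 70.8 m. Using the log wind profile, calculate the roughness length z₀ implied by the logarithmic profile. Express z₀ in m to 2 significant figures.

Log law: V(z) ∝ ln(z/z₀). With r = V₁/V₂ = 11.4/12.89 = 0.88441,
r · ln(z₂/z₀) = ln(z₁/z₀) ⇒ ln z₀ = (ln z₁ − r·ln z₂)/(1 − r)
ln z₀ = (2.70805 − 0.88441×4.25986) / 0.11559 = -9.1648
z₀ = exp(-9.1648) = 0.0001047 m

z₀ ≈ 0.00010 m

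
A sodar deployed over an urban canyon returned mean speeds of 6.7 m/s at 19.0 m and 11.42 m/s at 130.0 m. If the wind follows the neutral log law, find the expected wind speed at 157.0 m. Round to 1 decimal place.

Log law: V ∝ ln(z/z₀). From the pair, with r = V₁/V₂ = 0.58669,
ln z₀ = (ln z₁ − r·ln z₂)/(1 − r) = (2.9444 − 0.58669×4.8675)/0.41331 = 0.2146 → z₀ = 1.239 m
V₃ = V₁ · ln(z₃/z₀)/ln(z₁/z₀) = 6.7 × 4.8416/2.7298 = 11.8832 m/s

11.9 m/s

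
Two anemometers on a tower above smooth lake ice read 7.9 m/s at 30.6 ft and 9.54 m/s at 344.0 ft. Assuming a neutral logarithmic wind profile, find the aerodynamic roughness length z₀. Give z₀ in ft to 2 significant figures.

z₀ ≈ 0.00027 ft

Log law: V(z) ∝ ln(z/z₀). With r = V₁/V₂ = 7.9/9.54 = 0.82809,
r · ln(z₂/z₀) = ln(z₁/z₀) ⇒ ln z₀ = (ln z₁ − r·ln z₂)/(1 − r)
ln z₀ = (3.42100 − 0.82809×5.84064) / 0.17191 = -8.2346
z₀ = exp(-8.2346) = 0.0002653 ft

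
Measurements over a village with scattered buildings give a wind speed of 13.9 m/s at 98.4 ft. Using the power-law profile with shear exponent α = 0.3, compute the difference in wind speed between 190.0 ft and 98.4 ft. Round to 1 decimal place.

3.0 m/s

Power law: V₂ = V₁ · (z₂/z₁)^α = 13.9 × (1.9309)^0.3 = 16.9333 m/s
ΔV = 16.9333 − 13.9 = 3.0333 m/s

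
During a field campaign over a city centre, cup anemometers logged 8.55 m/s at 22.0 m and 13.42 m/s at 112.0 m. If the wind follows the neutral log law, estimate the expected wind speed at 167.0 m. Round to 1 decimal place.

Log law: V ∝ ln(z/z₀). From the pair, with r = V₁/V₂ = 0.63711,
ln z₀ = (ln z₁ − r·ln z₂)/(1 − r) = (3.0910 − 0.63711×4.7185)/0.36289 = 0.2338 → z₀ = 1.263 m
V₃ = V₁ · ln(z₃/z₀)/ln(z₁/z₀) = 8.55 × 4.8842/2.8572 = 14.6154 m/s

14.6 m/s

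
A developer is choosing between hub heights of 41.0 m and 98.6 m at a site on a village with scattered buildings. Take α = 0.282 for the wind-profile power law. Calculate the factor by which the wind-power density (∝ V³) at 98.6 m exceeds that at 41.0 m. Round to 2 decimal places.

2.10

Speed ratio: V_B/V_A = (z_B/z_A)^α = (98.6/41.0)^0.282 = (2.4049)^0.282 = 1.28076
Power-density ratio: P_B/P_A = (V_B/V_A)³ = (1.28076)³ = 2.10090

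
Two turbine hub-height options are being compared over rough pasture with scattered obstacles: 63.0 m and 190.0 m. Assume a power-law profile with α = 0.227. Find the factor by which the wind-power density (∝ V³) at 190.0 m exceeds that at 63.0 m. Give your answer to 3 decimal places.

2.121

Speed ratio: V_B/V_A = (z_B/z_A)^α = (190.0/63.0)^0.227 = (3.0159)^0.227 = 1.28477
Power-density ratio: P_B/P_A = (V_B/V_A)³ = (1.28477)³ = 2.12071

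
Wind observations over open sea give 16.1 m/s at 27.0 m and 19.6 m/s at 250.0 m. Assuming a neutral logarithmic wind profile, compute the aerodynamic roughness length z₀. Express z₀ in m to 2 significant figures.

Log law: V(z) ∝ ln(z/z₀). With r = V₁/V₂ = 16.1/19.6 = 0.82143,
r · ln(z₂/z₀) = ln(z₁/z₀) ⇒ ln z₀ = (ln z₁ − r·ln z₂)/(1 − r)
ln z₀ = (3.29584 − 0.82143×5.52146) / 0.17857 = -6.9420
z₀ = exp(-6.9420) = 0.0009663 m

z₀ ≈ 0.00097 m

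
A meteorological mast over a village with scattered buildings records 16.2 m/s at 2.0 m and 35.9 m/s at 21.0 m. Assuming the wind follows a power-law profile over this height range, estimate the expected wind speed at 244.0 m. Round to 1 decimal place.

82.3 m/s

First find α: α = ln(V₂/V₁)/ln(z₂/z₁) = ln(35.9/16.2)/ln(21.0/2.0) = 0.79573/2.35138 = 0.3384
Extrapolate from 21.0 m to 244.0 m: V₃ = 35.9 × (244.0/21.0)^0.3384 = 35.9 × 2.2933 = 82.3299 m/s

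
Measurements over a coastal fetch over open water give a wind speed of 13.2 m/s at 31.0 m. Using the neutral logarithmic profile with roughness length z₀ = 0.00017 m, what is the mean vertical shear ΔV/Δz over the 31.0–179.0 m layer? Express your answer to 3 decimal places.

0.013 m/s/m

Log law: V₂ = V₁ · ln(z₂/z₀)/ln(z₁/z₀) = 13.2 × 13.8671/12.1137 = 15.1106 m/s
ΔV/Δz = (15.1106 − 13.2)/(179.0 − 31.0) = 1.9106/148.0000 = 0.01291 m/s/m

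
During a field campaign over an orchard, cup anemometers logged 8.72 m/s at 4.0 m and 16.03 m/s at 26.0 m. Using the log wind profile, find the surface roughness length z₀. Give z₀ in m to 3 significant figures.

z₀ ≈ 0.429 m

Log law: V(z) ∝ ln(z/z₀). With r = V₁/V₂ = 8.72/16.03 = 0.54398,
r · ln(z₂/z₀) = ln(z₁/z₀) ⇒ ln z₀ = (ln z₁ − r·ln z₂)/(1 − r)
ln z₀ = (1.38629 − 0.54398×3.25810) / 0.45602 = -0.8466
z₀ = exp(-0.8466) = 0.4289 m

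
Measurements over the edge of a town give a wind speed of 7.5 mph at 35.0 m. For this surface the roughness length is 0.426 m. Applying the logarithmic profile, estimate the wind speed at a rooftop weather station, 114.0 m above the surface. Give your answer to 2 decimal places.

Log law: V(z) ∝ ln(z/z₀), so V₂/V₁ = ln(z₂/z₀) / ln(z₁/z₀).
ln(114.0/0.426) = 5.5895, ln(35.0/0.426) = 4.4087
V₂ = 7.5 × 5.5895/4.4087 = 7.5 × 1.2678 = 9.5089 mph

9.51 mph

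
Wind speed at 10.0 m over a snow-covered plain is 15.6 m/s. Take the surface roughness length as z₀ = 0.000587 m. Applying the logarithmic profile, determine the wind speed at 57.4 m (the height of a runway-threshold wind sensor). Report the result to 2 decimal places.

Log law: V(z) ∝ ln(z/z₀), so V₂/V₁ = ln(z₂/z₀) / ln(z₁/z₀).
ln(57.4/0.000587) = 11.4905, ln(10.0/0.000587) = 9.7431
V₂ = 15.6 × 11.4905/9.7431 = 15.6 × 1.1794 = 18.3979 m/s

18.40 m/s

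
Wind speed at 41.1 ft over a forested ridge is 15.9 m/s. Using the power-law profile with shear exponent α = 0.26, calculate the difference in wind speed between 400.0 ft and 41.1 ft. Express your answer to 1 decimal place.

Power law: V₂ = V₁ · (z₂/z₁)^α = 15.9 × (9.7324)^0.26 = 28.7299 m/s
ΔV = 28.7299 − 15.9 = 12.8299 m/s

12.8 m/s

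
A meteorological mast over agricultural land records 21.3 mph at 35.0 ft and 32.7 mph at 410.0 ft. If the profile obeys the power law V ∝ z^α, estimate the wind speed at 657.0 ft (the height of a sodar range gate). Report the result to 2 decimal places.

First find α: α = ln(V₂/V₁)/ln(z₂/z₁) = ln(32.7/21.3)/ln(410.0/35.0) = 0.42867/2.46081 = 0.1742
Extrapolate from 410.0 ft to 657.0 ft: V₃ = 32.7 × (657.0/410.0)^0.1742 = 32.7 × 1.0856 = 35.4993 mph

35.50 mph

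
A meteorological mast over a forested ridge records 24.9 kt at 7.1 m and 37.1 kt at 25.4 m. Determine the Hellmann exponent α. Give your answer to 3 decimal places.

α ≈ 0.313

Power law: V₂/V₁ = (z₂/z₁)^α ⇒ α = ln(V₂/V₁) / ln(z₂/z₁)
α = ln(37.1/24.9) / ln(25.4/7.1) = ln(1.4900) / ln(3.5775)
  = 0.39875 / 1.27465 = 0.31283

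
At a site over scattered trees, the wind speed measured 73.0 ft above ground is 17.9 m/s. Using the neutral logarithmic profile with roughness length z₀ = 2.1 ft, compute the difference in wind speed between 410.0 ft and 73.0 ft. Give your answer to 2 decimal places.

Log law: V₂ = V₁ · ln(z₂/z₀)/ln(z₁/z₀) = 17.9 × 5.2742/3.5485 = 26.6050 m/s
ΔV = 26.6050 − 17.9 = 8.7050 m/s

8.71 m/s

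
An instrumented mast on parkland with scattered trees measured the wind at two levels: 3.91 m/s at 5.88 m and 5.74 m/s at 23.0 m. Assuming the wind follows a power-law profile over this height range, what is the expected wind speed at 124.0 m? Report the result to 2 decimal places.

9.22 m/s

First find α: α = ln(V₂/V₁)/ln(z₂/z₁) = ln(5.74/3.91)/ln(23.0/5.88) = 0.38392/1.36394 = 0.2815
Extrapolate from 23.0 m to 124.0 m: V₃ = 5.74 × (124.0/23.0)^0.2815 = 5.74 × 1.6068 = 9.2229 m/s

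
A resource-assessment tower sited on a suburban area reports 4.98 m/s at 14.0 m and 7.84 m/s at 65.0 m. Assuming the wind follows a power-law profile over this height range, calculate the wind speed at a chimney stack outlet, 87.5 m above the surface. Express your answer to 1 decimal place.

First find α: α = ln(V₂/V₁)/ln(z₂/z₁) = ln(7.84/4.98)/ln(65.0/14.0) = 0.45381/1.53533 = 0.2956
Extrapolate from 65.0 m to 87.5 m: V₃ = 7.84 × (87.5/65.0)^0.2956 = 7.84 × 1.0918 = 8.5600 m/s

8.6 m/s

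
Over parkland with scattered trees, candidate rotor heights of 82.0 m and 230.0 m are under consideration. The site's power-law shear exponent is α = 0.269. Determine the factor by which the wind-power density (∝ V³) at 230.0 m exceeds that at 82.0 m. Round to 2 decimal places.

Speed ratio: V_B/V_A = (z_B/z_A)^α = (230.0/82.0)^0.269 = (2.8049)^0.269 = 1.31974
Power-density ratio: P_B/P_A = (V_B/V_A)³ = (1.31974)³ = 2.29862

2.30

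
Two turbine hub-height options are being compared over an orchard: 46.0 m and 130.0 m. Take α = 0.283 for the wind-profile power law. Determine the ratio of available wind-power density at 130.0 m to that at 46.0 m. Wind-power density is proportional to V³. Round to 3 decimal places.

2.416

Speed ratio: V_B/V_A = (z_B/z_A)^α = (130.0/46.0)^0.283 = (2.8261)^0.283 = 1.34179
Power-density ratio: P_B/P_A = (V_B/V_A)³ = (1.34179)³ = 2.41578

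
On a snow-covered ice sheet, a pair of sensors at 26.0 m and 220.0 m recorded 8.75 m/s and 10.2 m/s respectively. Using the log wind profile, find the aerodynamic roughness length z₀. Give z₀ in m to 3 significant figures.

Log law: V(z) ∝ ln(z/z₀). With r = V₁/V₂ = 8.75/10.2 = 0.85784,
r · ln(z₂/z₀) = ln(z₁/z₀) ⇒ ln z₀ = (ln z₁ − r·ln z₂)/(1 − r)
ln z₀ = (3.25810 − 0.85784×5.39363) / 0.14216 = -9.6287
z₀ = exp(-9.6287) = 0.00006581 m

z₀ ≈ 0.0000658 m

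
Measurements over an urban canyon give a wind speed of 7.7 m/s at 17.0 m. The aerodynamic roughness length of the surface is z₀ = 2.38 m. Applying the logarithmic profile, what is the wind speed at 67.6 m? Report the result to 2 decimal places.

13.11 m/s

Log law: V(z) ∝ ln(z/z₀), so V₂/V₁ = ln(z₂/z₀) / ln(z₁/z₀).
ln(67.6/2.38) = 3.3465, ln(17.0/2.38) = 1.9661
V₂ = 7.7 × 3.3465/1.9661 = 7.7 × 1.7021 = 13.1061 m/s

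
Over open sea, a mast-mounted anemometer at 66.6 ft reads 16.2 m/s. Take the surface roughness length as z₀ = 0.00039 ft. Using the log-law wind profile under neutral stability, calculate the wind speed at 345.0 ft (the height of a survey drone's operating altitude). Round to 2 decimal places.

Log law: V(z) ∝ ln(z/z₀), so V₂/V₁ = ln(z₂/z₀) / ln(z₁/z₀).
ln(345.0/0.00039) = 13.6929, ln(66.6/0.00039) = 12.0481
V₂ = 16.2 × 13.6929/12.0481 = 16.2 × 1.1365 = 18.4117 m/s

18.41 m/s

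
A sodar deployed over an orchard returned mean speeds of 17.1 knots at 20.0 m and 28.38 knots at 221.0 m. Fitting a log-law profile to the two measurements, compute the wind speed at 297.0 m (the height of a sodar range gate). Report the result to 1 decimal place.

29.8 knots

Log law: V ∝ ln(z/z₀). From the pair, with r = V₁/V₂ = 0.60254,
ln z₀ = (ln z₁ − r·ln z₂)/(1 − r) = (2.9957 − 0.60254×5.3982)/0.39746 = -0.6463 → z₀ = 0.5240 m
V₃ = V₁ · ln(z₃/z₀)/ln(z₁/z₀) = 17.1 × 6.3400/3.6420 = 29.7678 knots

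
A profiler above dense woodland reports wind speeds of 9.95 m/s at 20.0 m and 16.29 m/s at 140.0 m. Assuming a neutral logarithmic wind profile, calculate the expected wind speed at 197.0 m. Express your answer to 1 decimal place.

17.4 m/s

Log law: V ∝ ln(z/z₀). From the pair, with r = V₁/V₂ = 0.61080,
ln z₀ = (ln z₁ − r·ln z₂)/(1 − r) = (2.9957 − 0.61080×4.9416)/0.38920 = -0.0582 → z₀ = 0.9435 m
V₃ = V₁ · ln(z₃/z₀)/ln(z₁/z₀) = 9.95 × 5.3414/3.0539 = 17.4028 m/s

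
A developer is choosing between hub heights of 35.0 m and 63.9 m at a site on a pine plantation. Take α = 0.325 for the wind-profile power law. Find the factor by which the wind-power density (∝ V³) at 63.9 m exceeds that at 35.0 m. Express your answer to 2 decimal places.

Speed ratio: V_B/V_A = (z_B/z_A)^α = (63.9/35.0)^0.325 = (1.8257)^0.325 = 1.21609
Power-density ratio: P_B/P_A = (V_B/V_A)³ = (1.21609)³ = 1.79844

1.80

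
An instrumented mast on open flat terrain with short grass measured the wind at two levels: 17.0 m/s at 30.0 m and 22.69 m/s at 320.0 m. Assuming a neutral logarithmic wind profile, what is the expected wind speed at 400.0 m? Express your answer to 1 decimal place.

23.2 m/s

Log law: V ∝ ln(z/z₀). From the pair, with r = V₁/V₂ = 0.74923,
ln z₀ = (ln z₁ − r·ln z₂)/(1 − r) = (3.4012 − 0.74923×5.7683)/0.25077 = -3.6711 → z₀ = 0.02545 m
V₃ = V₁ · ln(z₃/z₀)/ln(z₁/z₀) = 17.0 × 9.6625/7.0722 = 23.2264 m/s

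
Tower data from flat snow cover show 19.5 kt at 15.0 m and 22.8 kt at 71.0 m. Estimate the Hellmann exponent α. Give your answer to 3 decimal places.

Power law: V₂/V₁ = (z₂/z₁)^α ⇒ α = ln(V₂/V₁) / ln(z₂/z₁)
α = ln(22.8/19.5) / ln(71.0/15.0) = ln(1.1692) / ln(4.7333)
  = 0.15635 / 1.55463 = 0.10057

α ≈ 0.101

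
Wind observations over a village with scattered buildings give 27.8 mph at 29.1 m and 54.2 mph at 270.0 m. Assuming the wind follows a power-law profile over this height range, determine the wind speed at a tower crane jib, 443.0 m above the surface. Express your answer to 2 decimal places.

62.87 mph

First find α: α = ln(V₂/V₁)/ln(z₂/z₁) = ln(54.2/27.8)/ln(270.0/29.1) = 0.66764/2.22768 = 0.2997
Extrapolate from 270.0 m to 443.0 m: V₃ = 54.2 × (443.0/270.0)^0.2997 = 54.2 × 1.1600 = 62.8706 mph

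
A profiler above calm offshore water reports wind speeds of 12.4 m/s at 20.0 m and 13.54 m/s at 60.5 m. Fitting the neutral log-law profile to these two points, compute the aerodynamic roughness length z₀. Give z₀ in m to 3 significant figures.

Log law: V(z) ∝ ln(z/z₀). With r = V₁/V₂ = 12.4/13.54 = 0.91581,
r · ln(z₂/z₀) = ln(z₁/z₀) ⇒ ln z₀ = (ln z₁ − r·ln z₂)/(1 − r)
ln z₀ = (2.99573 − 0.91581×4.10264) / 0.08419 = -9.0444
z₀ = exp(-9.0444) = 0.0001181 m

z₀ ≈ 0.000118 m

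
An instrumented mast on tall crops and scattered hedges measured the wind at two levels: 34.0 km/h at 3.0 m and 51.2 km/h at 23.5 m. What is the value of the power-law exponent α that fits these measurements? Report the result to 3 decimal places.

Power law: V₂/V₁ = (z₂/z₁)^α ⇒ α = ln(V₂/V₁) / ln(z₂/z₁)
α = ln(51.2/34.0) / ln(23.5/3.0) = ln(1.5059) / ln(7.8333)
  = 0.40938 / 2.05839 = 0.19888

α ≈ 0.199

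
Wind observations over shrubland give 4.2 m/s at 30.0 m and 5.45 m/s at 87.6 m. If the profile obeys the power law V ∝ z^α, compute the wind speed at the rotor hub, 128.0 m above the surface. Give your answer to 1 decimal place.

First find α: α = ln(V₂/V₁)/ln(z₂/z₁) = ln(5.45/4.2)/ln(87.6/30.0) = 0.26053/1.07158 = 0.2431
Extrapolate from 87.6 m to 128.0 m: V₃ = 5.45 × (128.0/87.6)^0.2431 = 5.45 × 1.0966 = 5.9764 m/s

6.0 m/s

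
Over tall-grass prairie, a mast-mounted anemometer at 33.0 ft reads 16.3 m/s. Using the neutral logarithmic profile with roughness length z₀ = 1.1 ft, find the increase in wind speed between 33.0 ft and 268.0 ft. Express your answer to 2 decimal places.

10.04 m/s

Log law: V₂ = V₁ · ln(z₂/z₀)/ln(z₁/z₀) = 16.3 × 5.4957/3.4012 = 26.3376 m/s
ΔV = 26.3376 − 16.3 = 10.0376 m/s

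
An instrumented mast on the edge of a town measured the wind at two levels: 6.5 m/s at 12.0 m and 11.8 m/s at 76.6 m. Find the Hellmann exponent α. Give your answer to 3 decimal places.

α ≈ 0.322

Power law: V₂/V₁ = (z₂/z₁)^α ⇒ α = ln(V₂/V₁) / ln(z₂/z₁)
α = ln(11.8/6.5) / ln(76.6/12.0) = ln(1.8154) / ln(6.3833)
  = 0.59630 / 1.85369 = 0.32168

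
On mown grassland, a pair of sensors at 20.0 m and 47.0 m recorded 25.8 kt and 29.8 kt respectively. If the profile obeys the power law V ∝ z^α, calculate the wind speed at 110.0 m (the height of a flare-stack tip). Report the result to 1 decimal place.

34.4 kt

First find α: α = ln(V₂/V₁)/ln(z₂/z₁) = ln(29.8/25.8)/ln(47.0/20.0) = 0.14413/0.85442 = 0.1687
Extrapolate from 47.0 m to 110.0 m: V₃ = 29.8 × (110.0/47.0)^0.1687 = 29.8 × 1.1542 = 34.3965 kt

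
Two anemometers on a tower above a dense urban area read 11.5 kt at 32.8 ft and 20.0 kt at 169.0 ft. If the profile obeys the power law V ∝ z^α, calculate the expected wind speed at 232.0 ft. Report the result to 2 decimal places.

22.26 kt

First find α: α = ln(V₂/V₁)/ln(z₂/z₁) = ln(20.0/11.5)/ln(169.0/32.8) = 0.55339/1.63947 = 0.3375
Extrapolate from 169.0 ft to 232.0 ft: V₃ = 20.0 × (232.0/169.0)^0.3375 = 20.0 × 1.1129 = 22.2575 kt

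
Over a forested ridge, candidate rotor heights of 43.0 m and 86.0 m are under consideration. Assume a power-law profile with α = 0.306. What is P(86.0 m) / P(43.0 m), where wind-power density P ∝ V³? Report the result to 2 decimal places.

1.89

Speed ratio: V_B/V_A = (z_B/z_A)^α = (86.0/43.0)^0.306 = (2.0000)^0.306 = 1.23628
Power-density ratio: P_B/P_A = (V_B/V_A)³ = (1.23628)³ = 1.88949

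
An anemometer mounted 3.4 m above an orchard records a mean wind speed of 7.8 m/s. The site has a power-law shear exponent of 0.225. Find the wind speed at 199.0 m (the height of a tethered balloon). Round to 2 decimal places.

Power-law profile: V₂ = V₁ · (z₂/z₁)^α
V₂ = 7.8 × (199.0/3.4)^0.225 = 7.8 × (58.5294)^0.225
    = 7.8 × 2.4984 = 19.4874 m/s

19.49 m/s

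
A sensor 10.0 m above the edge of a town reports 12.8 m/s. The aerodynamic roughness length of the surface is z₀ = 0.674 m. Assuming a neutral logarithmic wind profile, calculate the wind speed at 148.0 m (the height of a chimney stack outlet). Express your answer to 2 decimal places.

Log law: V(z) ∝ ln(z/z₀), so V₂/V₁ = ln(z₂/z₀) / ln(z₁/z₀).
ln(148.0/0.674) = 5.3917, ln(10.0/0.674) = 2.6971
V₂ = 12.8 × 5.3917/2.6971 = 12.8 × 1.9991 = 25.5882 m/s

25.59 m/s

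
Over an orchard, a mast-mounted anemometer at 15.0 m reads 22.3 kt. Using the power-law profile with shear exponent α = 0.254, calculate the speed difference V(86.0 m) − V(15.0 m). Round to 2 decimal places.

12.45 kt

Power law: V₂ = V₁ · (z₂/z₁)^α = 22.3 × (5.7333)^0.254 = 34.7488 kt
ΔV = 34.7488 − 22.3 = 12.4488 kt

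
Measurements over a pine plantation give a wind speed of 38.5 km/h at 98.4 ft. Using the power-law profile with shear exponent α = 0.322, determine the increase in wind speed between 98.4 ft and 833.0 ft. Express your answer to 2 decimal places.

Power law: V₂ = V₁ · (z₂/z₁)^α = 38.5 × (8.4654)^0.322 = 76.5886 km/h
ΔV = 76.5886 − 38.5 = 38.0886 km/h

38.09 km/h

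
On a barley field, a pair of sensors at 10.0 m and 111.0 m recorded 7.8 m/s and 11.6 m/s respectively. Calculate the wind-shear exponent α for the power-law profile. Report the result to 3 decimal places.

α ≈ 0.165

Power law: V₂/V₁ = (z₂/z₁)^α ⇒ α = ln(V₂/V₁) / ln(z₂/z₁)
α = ln(11.6/7.8) / ln(111.0/10.0) = ln(1.4872) / ln(11.1000)
  = 0.39688 / 2.40695 = 0.16489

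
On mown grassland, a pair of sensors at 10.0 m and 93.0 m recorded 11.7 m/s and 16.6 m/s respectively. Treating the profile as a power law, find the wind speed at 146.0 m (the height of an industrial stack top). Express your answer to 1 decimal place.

17.8 m/s

First find α: α = ln(V₂/V₁)/ln(z₂/z₁) = ln(16.6/11.7)/ln(93.0/10.0) = 0.34981/2.23001 = 0.1569
Extrapolate from 93.0 m to 146.0 m: V₃ = 16.6 × (146.0/93.0)^0.1569 = 16.6 × 1.0733 = 17.8170 m/s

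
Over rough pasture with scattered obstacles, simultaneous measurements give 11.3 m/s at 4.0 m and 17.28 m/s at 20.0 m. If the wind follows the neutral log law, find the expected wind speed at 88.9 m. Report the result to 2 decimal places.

Log law: V ∝ ln(z/z₀). From the pair, with r = V₁/V₂ = 0.65394,
ln z₀ = (ln z₁ − r·ln z₂)/(1 − r) = (1.3863 − 0.65394×2.9957)/0.34606 = -1.6550 → z₀ = 0.1911 m
V₃ = V₁ · ln(z₃/z₀)/ln(z₁/z₀) = 11.3 × 6.1425/3.0412 = 22.8228 m/s

22.82 m/s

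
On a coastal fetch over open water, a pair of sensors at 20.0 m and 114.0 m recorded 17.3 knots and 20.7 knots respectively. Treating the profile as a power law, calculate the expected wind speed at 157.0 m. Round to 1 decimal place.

First find α: α = ln(V₂/V₁)/ln(z₂/z₁) = ln(20.7/17.3)/ln(114.0/20.0) = 0.17943/1.74047 = 0.1031
Extrapolate from 114.0 m to 157.0 m: V₃ = 20.7 × (157.0/114.0)^0.1031 = 20.7 × 1.0335 = 21.3944 knots

21.4 knots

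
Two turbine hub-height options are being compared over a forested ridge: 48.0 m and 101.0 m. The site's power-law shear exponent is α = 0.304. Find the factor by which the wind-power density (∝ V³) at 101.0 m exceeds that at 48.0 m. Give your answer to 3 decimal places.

1.971

Speed ratio: V_B/V_A = (z_B/z_A)^α = (101.0/48.0)^0.304 = (2.1042)^0.304 = 1.25377
Power-density ratio: P_B/P_A = (V_B/V_A)³ = (1.25377)³ = 1.97083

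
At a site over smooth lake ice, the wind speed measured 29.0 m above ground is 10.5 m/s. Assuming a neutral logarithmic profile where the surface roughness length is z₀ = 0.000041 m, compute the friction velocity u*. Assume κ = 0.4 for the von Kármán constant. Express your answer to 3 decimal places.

u* ≈ 0.312 m/s

Log law: V(z) = (u*/κ) · ln(z/z₀) ⇒ u* = κ · V / ln(z/z₀)
u* = 0.4 × 10.5 / ln(29.0/0.000041) = 0.4 × 10.5 / 13.4692
   = 4.2000 / 13.4692 = 0.3118 m/s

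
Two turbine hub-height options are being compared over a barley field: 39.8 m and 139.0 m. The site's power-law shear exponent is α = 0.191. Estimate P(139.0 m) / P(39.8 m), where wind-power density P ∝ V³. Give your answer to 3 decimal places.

Speed ratio: V_B/V_A = (z_B/z_A)^α = (139.0/39.8)^0.191 = (3.4925)^0.191 = 1.26981
Power-density ratio: P_B/P_A = (V_B/V_A)³ = (1.26981)³ = 2.04746

2.047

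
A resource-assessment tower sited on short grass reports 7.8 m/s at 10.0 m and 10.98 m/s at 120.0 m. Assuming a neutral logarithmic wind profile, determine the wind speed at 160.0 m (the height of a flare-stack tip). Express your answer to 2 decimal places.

Log law: V ∝ ln(z/z₀). From the pair, with r = V₁/V₂ = 0.71038,
ln z₀ = (ln z₁ − r·ln z₂)/(1 − r) = (2.3026 − 0.71038×4.7875)/0.28962 = -3.7925 → z₀ = 0.02254 m
V₃ = V₁ · ln(z₃/z₀)/ln(z₁/z₀) = 7.8 × 8.8676/6.0951 = 11.3482 m/s

11.35 m/s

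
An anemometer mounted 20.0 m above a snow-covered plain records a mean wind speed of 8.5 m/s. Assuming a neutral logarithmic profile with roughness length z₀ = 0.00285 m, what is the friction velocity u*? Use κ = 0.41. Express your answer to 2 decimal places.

u* ≈ 0.39 m/s

Log law: V(z) = (u*/κ) · ln(z/z₀) ⇒ u* = κ · V / ln(z/z₀)
u* = 0.41 × 8.5 / ln(20.0/0.00285) = 0.41 × 8.5 / 8.8562
   = 3.4850 / 8.8562 = 0.3935 m/s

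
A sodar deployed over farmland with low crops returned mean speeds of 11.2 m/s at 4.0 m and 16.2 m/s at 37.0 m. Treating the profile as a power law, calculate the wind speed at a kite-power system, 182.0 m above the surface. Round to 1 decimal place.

21.1 m/s

First find α: α = ln(V₂/V₁)/ln(z₂/z₁) = ln(16.2/11.2)/ln(37.0/4.0) = 0.36910/2.22462 = 0.1659
Extrapolate from 37.0 m to 182.0 m: V₃ = 16.2 × (182.0/37.0)^0.1659 = 16.2 × 1.3025 = 21.1012 m/s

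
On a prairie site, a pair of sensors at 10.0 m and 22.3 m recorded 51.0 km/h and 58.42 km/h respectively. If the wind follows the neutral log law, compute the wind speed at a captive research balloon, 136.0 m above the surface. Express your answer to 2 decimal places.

75.15 km/h

Log law: V ∝ ln(z/z₀). From the pair, with r = V₁/V₂ = 0.87299,
ln z₀ = (ln z₁ − r·ln z₂)/(1 − r) = (2.3026 − 0.87299×3.1046)/0.12701 = -3.2098 → z₀ = 0.04036 m
V₃ = V₁ · ln(z₃/z₀)/ln(z₁/z₀) = 51.0 × 8.1225/5.5124 = 75.1480 km/h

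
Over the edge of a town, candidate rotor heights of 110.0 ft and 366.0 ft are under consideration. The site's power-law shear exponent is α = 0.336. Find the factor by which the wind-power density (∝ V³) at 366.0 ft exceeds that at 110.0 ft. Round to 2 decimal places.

Speed ratio: V_B/V_A = (z_B/z_A)^α = (366.0/110.0)^0.336 = (3.3273)^0.336 = 1.49769
Power-density ratio: P_B/P_A = (V_B/V_A)³ = (1.49769)³ = 3.35943

3.36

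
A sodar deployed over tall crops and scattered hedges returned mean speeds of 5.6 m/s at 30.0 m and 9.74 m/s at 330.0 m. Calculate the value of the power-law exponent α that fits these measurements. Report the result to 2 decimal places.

Power law: V₂/V₁ = (z₂/z₁)^α ⇒ α = ln(V₂/V₁) / ln(z₂/z₁)
α = ln(9.74/5.6) / ln(330.0/30.0) = ln(1.7393) / ln(11.0000)
  = 0.55347 / 2.39790 = 0.23082

α ≈ 0.23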